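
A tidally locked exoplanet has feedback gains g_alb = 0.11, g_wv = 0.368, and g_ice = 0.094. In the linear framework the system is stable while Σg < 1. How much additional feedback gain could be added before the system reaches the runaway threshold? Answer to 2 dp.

0.43

Current total gain = 0.11 + 0.368 + 0.094 = 0.572.
Margin to runaway = 1 − 0.572 = 0.43.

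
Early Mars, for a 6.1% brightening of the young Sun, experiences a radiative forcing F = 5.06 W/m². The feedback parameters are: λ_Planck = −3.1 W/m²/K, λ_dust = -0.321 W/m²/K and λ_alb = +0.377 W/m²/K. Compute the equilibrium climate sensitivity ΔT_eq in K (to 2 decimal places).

1.66 K

Net feedback parameter λ = (−3.1) + (-0.321) + (+0.377) = -3.044 W/m²/K.
ΔT = −F/λ = −5.06/(-3.044) = 1.66 K.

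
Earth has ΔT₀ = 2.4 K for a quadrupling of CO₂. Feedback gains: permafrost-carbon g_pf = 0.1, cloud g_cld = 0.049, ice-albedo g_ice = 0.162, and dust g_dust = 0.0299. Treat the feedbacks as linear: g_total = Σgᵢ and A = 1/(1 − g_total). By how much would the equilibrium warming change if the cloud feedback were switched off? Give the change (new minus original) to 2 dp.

Original: g = 0.3409, ΔT = 2.4/(1−0.3409) = 3.6413 K.
Without cloud: g' = 0.2919, ΔT' = 2.4/(1−0.2919) = 3.3894 K.
Change = 3.3894 − 3.6413 = -0.25 K.

-0.25 K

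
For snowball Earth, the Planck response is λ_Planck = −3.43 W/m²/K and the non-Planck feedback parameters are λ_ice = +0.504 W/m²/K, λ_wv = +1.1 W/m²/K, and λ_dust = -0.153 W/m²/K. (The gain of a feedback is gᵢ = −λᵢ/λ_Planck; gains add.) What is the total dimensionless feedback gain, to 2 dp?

Convert to gains: g_ice = 0.504/3.43 = 0.1469; g_wv = 1.1/3.43 = 0.3207; g_dust = -0.153/3.43 = -0.04461.
Total gain g = 0.42299.

0.42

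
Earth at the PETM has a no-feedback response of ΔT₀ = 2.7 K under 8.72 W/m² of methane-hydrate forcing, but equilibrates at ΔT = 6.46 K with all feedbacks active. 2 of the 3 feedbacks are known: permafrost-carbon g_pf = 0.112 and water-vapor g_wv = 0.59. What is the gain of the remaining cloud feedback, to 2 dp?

-0.12

Amplification A = ΔT/ΔT₀ = 6.46/2.7 = 2.393.
Total gain g = 1 − 1/A = 1 − 1/2.393 = 0.5821.
Known gains sum to 0.112 + 0.59 = 0.702.
g_cld = 0.5821 − 0.702 = -0.12.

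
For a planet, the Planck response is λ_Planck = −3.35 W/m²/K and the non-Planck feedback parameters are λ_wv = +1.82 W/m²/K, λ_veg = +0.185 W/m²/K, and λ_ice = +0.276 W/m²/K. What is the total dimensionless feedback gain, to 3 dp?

Convert to gains: g_wv = 1.82/3.35 = 0.5433; g_veg = 0.185/3.35 = 0.05522; g_ice = 0.276/3.35 = 0.08239.
Total gain g = 0.68091.

0.681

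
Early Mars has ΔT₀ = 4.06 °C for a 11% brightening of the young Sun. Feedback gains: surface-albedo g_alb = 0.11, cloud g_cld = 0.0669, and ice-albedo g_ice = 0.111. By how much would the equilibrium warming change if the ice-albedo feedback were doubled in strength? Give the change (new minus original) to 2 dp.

1.05 °C

Original: g = 0.2879, ΔT = 4.06/(1−0.2879) = 5.7014 °C.
With doubled ice-albedo: g' = 0.3989, ΔT' = 4.06/(1−0.3989) = 6.7543 °C.
Change = 6.7543 − 5.7014 = 1.05 °C.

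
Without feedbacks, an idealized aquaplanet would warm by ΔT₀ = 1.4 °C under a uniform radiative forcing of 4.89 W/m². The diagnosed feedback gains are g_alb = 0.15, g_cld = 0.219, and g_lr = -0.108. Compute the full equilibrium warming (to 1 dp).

1.9 °C

Total gain g = 0.15 + 0.219 − 0.108 = 0.261.
Amplification A = 1/(1 − 0.261) = 1.353.
ΔT = 1.4 × 1.353 = 1.9 °C.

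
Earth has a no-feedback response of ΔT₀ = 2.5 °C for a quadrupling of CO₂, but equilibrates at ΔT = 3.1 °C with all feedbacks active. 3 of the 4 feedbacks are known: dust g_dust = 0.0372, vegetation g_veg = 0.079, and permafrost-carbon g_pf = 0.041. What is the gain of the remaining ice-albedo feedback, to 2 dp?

0.04

Amplification A = ΔT/ΔT₀ = 3.1/2.5 = 1.24.
Total gain g = 1 − 1/A = 1 − 1/1.24 = 0.1935.
Known gains sum to 0.0372 + 0.079 + 0.041 = 0.1572.
g_ice = 0.1935 − 0.1572 = 0.04.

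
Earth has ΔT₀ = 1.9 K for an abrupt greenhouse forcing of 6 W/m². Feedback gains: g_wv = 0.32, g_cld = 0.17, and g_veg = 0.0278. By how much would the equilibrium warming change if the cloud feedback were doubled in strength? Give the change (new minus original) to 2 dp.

2.15 K

Original: g = 0.5178, ΔT = 1.9/(1−0.5178) = 3.9403 K.
With doubled cloud: g' = 0.6878, ΔT' = 1.9/(1−0.6878) = 6.0858 K.
Change = 6.0858 − 3.9403 = 2.15 K.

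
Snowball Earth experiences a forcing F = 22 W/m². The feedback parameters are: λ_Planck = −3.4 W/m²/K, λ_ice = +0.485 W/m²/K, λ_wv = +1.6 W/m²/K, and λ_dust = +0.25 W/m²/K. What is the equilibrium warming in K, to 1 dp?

20.7 K

Net feedback parameter λ = (−3.4) + (+0.485) + (+1.6) + (+0.25) = -1.065 W/m²/K.
ΔT = −F/λ = −22/(-1.065) = 20.7 K.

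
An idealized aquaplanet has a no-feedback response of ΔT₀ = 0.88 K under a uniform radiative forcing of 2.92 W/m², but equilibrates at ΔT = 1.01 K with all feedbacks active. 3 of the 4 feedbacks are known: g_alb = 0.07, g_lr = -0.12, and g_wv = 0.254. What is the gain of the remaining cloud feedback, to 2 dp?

Amplification A = ΔT/ΔT₀ = 1.01/0.88 = 1.148.
Total gain g = 1 − 1/A = 1 − 1/1.148 = 0.1289.
Known gains sum to 0.07 − 0.12 + 0.254 = 0.204.
g_cld = 0.1289 − 0.204 = -0.08.

-0.08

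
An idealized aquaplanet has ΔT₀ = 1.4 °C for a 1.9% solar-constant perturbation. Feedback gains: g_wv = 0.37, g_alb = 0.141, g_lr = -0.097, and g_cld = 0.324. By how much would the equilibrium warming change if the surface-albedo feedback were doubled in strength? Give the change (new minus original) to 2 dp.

Original: g = 0.738, ΔT = 1.4/(1−0.738) = 5.3435 °C.
With doubled surface-albedo: g' = 0.879, ΔT' = 1.4/(1−0.879) = 11.5702 °C.
Change = 11.5702 − 5.3435 = 6.23 °C.

6.23 °C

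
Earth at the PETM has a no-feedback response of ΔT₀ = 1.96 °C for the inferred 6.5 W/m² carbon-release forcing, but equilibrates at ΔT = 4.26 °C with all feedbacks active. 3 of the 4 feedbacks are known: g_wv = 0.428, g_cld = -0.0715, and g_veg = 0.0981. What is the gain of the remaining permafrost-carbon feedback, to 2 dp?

Amplification A = ΔT/ΔT₀ = 4.26/1.96 = 2.173.
Total gain g = 1 − 1/A = 1 − 1/2.173 = 0.5398.
Known gains sum to 0.428 − 0.0715 + 0.0981 = 0.4546.
g_pf = 0.5398 − 0.4546 = 0.09.

0.09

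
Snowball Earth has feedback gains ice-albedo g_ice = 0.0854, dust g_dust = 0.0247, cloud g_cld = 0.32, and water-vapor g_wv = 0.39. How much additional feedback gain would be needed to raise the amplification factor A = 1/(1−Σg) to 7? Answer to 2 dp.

Current total gain = 0.8201.
Target gain for A = 7: g* = 1 − 1/7 = 0.8571.
Additional gain needed = 0.8571 − 0.8201 = 0.04.

0.04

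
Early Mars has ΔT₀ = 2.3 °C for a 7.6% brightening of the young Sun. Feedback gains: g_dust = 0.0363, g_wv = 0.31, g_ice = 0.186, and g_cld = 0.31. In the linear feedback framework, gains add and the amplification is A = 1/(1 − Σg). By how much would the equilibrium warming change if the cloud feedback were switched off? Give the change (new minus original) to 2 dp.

-9.67 °C

Original: g = 0.8423, ΔT = 2.3/(1−0.8423) = 14.5847 °C.
Without cloud: g' = 0.5323, ΔT' = 2.3/(1−0.5323) = 4.9177 °C.
Change = 4.9177 − 14.5847 = -9.67 °C.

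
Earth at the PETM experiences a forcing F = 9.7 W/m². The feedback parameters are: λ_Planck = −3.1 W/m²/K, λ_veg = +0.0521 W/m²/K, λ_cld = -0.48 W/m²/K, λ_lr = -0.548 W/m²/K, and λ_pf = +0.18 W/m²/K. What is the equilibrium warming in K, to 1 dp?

2.5 K

Net feedback parameter λ = (−3.1) + (+0.0521) + (-0.48) + (-0.548) + (+0.18) = -3.8959 W/m²/K.
ΔT = −F/λ = −9.7/(-3.8959) = 2.5 K.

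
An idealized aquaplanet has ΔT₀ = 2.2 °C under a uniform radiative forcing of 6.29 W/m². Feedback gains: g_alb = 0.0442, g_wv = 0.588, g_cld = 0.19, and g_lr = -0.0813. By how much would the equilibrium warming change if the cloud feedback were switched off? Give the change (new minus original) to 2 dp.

Original: g = 0.7409, ΔT = 2.2/(1−0.7409) = 8.4909 °C.
Without cloud: g' = 0.5509, ΔT' = 2.2/(1−0.5509) = 4.8987 °C.
Change = 4.8987 − 8.4909 = -3.59 °C.

-3.59 °C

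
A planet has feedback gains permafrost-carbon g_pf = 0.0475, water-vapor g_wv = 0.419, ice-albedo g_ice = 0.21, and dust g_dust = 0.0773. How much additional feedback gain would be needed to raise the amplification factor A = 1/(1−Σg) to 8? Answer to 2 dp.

0.12

Current total gain = 0.7538.
Target gain for A = 8: g* = 1 − 1/8 = 0.875.
Additional gain needed = 0.875 − 0.7538 = 0.12.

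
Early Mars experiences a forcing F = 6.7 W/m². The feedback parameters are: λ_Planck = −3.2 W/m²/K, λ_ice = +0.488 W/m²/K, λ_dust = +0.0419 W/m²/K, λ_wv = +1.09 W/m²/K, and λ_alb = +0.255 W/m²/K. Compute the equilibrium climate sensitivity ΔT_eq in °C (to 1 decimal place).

Net feedback parameter λ = (−3.2) + (+0.488) + (+0.0419) + (+1.09) + (+0.255) = -1.3251 W/m²/K.
ΔT = −F/λ = −6.7/(-1.3251) = 5.1 °C.

5.1 °C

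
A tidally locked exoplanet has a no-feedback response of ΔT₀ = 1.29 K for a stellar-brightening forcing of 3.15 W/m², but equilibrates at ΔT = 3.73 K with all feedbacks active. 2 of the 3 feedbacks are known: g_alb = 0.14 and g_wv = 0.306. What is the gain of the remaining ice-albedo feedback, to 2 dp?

Amplification A = ΔT/ΔT₀ = 3.73/1.29 = 2.891.
Total gain g = 1 − 1/A = 1 − 1/2.891 = 0.6541.
Known gains sum to 0.14 + 0.306 = 0.446.
g_ice = 0.6541 − 0.446 = 0.21.

0.21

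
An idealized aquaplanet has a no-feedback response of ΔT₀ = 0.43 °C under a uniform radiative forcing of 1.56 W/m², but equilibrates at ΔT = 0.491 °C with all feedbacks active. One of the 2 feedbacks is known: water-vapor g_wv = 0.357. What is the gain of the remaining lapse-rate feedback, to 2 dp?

-0.23

Amplification A = ΔT/ΔT₀ = 0.491/0.43 = 1.142.
Total gain g = 1 − 1/A = 1 − 1/1.142 = 0.1243.
The known gain is 0.357.
g_lr = 0.1243 − 0.357 = -0.23.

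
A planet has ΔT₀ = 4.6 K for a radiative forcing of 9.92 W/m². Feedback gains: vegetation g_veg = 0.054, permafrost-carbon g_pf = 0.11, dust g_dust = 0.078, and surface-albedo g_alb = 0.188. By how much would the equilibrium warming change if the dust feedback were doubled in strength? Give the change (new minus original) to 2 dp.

Original: g = 0.43, ΔT = 4.6/(1−0.43) = 8.0702 K.
With doubled dust: g' = 0.508, ΔT' = 4.6/(1−0.508) = 9.3496 K.
Change = 9.3496 − 8.0702 = 1.28 K.

1.28 K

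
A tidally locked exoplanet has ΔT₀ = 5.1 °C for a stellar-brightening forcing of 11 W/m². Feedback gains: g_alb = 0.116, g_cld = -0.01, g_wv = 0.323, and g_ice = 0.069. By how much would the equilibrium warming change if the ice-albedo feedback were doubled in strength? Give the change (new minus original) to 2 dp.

Original: g = 0.498, ΔT = 5.1/(1−0.498) = 10.1594 °C.
With doubled ice-albedo: g' = 0.567, ΔT' = 5.1/(1−0.567) = 11.7783 °C.
Change = 11.7783 − 10.1594 = 1.62 °C.

1.62 °C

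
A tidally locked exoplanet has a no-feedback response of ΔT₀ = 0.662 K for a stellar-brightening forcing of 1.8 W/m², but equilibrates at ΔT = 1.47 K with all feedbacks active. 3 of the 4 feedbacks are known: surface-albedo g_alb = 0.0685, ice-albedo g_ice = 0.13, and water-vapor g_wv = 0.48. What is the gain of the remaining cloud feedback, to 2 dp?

Amplification A = ΔT/ΔT₀ = 1.47/0.662 = 2.221.
Total gain g = 1 − 1/A = 1 − 1/2.221 = 0.5498.
Known gains sum to 0.0685 + 0.13 + 0.48 = 0.6785.
g_cld = 0.5498 − 0.6785 = -0.13.

-0.13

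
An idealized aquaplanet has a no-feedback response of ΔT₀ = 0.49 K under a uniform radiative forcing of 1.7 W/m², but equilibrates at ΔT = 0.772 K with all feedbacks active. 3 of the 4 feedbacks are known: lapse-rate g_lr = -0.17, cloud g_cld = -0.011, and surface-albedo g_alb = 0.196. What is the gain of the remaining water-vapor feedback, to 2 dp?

0.35

Amplification A = ΔT/ΔT₀ = 0.772/0.49 = 1.576.
Total gain g = 1 − 1/A = 1 − 1/1.576 = 0.3655.
Known gains sum to -0.17 − 0.011 + 0.196 = 0.015.
g_wv = 0.3655 − 0.015 = 0.35.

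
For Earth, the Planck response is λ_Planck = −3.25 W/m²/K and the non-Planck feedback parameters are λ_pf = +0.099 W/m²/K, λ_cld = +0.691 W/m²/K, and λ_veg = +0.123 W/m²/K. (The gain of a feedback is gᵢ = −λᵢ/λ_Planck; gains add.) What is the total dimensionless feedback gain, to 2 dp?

0.28

Convert to gains: g_pf = 0.099/3.25 = 0.03046; g_cld = 0.691/3.25 = 0.2126; g_veg = 0.123/3.25 = 0.03785.
Total gain g = 0.28091.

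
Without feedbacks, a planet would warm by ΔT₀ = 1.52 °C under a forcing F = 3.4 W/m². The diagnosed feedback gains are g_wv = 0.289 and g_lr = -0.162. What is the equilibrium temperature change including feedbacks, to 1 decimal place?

1.7 °C

Total gain g = 0.289 − 0.162 = 0.127.
Amplification A = 1/(1 − 0.127) = 1.145.
ΔT = 1.52 × 1.145 = 1.7 °C.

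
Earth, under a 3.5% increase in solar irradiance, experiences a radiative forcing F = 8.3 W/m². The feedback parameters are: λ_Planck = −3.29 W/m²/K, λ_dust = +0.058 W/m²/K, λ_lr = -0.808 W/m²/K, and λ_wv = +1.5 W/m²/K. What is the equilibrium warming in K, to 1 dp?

Net feedback parameter λ = (−3.29) + (+0.058) + (-0.808) + (+1.5) = -2.54 W/m²/K.
ΔT = −F/λ = −8.3/(-2.54) = 3.3 K.

3.3 K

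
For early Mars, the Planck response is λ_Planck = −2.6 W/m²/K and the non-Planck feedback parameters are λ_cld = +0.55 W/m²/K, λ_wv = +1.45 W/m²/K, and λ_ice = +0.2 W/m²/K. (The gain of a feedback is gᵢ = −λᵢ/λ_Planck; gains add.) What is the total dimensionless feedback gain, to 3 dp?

Convert to gains: g_cld = 0.55/2.6 = 0.2115; g_wv = 1.45/2.6 = 0.5577; g_ice = 0.2/2.6 = 0.07692.
Total gain g = 0.84612.

0.846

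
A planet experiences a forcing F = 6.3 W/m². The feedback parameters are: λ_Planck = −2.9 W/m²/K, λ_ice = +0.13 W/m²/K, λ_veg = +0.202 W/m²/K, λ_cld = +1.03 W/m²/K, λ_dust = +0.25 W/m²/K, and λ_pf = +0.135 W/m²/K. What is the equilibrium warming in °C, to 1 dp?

5.5 °C

Net feedback parameter λ = (−2.9) + (+0.13) + (+0.202) + (+1.03) + (+0.25) + (+0.135) = -1.153 W/m²/K.
ΔT = −F/λ = −6.3/(-1.153) = 5.5 °C.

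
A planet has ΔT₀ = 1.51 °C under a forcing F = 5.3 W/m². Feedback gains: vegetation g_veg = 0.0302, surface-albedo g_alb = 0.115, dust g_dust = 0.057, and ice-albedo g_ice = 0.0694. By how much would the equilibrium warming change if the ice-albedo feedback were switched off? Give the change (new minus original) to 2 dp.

-0.18 °C

Original: g = 0.2716, ΔT = 1.51/(1−0.2716) = 2.0730 °C.
Without ice-albedo: g' = 0.2022, ΔT' = 1.51/(1−0.2022) = 1.8927 °C.
Change = 1.8927 − 2.0730 = -0.18 °C.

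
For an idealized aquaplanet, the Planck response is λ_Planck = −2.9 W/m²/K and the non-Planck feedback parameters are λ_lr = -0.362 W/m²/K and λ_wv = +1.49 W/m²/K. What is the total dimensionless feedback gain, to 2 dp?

Convert to gains: g_lr = -0.362/2.9 = -0.1248; g_wv = 1.49/2.9 = 0.5138.
Total gain g = 0.389.

0.39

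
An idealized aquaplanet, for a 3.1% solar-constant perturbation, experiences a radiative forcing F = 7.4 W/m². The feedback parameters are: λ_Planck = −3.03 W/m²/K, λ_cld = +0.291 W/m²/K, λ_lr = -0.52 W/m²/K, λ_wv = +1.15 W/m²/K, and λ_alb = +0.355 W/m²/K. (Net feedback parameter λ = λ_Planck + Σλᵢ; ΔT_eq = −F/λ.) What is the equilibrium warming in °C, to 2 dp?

4.22 °C

Net feedback parameter λ = (−3.03) + (+0.291) + (-0.52) + (+1.15) + (+0.355) = -1.754 W/m²/K.
ΔT = −F/λ = −7.4/(-1.754) = 4.22 °C.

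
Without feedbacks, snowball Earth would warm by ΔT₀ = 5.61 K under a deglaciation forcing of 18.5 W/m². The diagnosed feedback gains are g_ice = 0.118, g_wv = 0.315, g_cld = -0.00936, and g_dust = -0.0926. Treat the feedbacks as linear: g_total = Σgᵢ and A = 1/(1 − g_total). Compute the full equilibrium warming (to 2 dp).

8.39 K

Total gain g = 0.118 + 0.315 − 0.00936 − 0.0926 = 0.33104.
Amplification A = 1/(1 − 0.33104) = 1.495.
ΔT = 5.61 × 1.495 = 8.39 K.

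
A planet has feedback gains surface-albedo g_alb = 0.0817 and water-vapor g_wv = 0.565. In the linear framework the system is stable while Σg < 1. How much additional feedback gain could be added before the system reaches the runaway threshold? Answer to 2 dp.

Current total gain = 0.0817 + 0.565 = 0.6467.
Margin to runaway = 1 − 0.6467 = 0.35.

0.35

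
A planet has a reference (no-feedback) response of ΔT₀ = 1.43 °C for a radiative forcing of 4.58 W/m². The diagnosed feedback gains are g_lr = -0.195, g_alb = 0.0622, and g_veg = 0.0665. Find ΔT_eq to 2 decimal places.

Total gain g = -0.195 + 0.0622 + 0.0665 = -0.0663.
Amplification A = 1/(1 + 0.0663) = 0.9378.
ΔT = 1.43 × 0.9378 = 1.34 °C.

1.34 °C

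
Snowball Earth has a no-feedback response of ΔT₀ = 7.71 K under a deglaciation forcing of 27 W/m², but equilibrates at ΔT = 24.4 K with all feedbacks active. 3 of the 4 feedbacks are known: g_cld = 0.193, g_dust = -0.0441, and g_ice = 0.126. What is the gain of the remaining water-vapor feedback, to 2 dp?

Amplification A = ΔT/ΔT₀ = 24.4/7.71 = 3.165.
Total gain g = 1 − 1/A = 1 − 1/3.165 = 0.684.
Known gains sum to 0.193 − 0.0441 + 0.126 = 0.2749.
g_wv = 0.684 − 0.2749 = 0.41.

0.41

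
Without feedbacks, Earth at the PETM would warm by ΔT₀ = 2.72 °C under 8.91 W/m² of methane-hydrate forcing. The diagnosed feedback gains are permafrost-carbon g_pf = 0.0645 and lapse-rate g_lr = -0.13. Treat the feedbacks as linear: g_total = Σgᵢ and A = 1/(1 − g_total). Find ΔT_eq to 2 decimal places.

Total gain g = 0.0645 − 0.13 = -0.0655.
Amplification A = 1/(1 + 0.0655) = 0.9385.
ΔT = 2.72 × 0.9385 = 2.55 °C.

2.55 °C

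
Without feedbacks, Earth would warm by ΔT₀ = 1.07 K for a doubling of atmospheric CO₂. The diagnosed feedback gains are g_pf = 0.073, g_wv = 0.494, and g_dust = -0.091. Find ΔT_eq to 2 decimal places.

2.04 K

Total gain g = 0.073 + 0.494 − 0.091 = 0.476.
Amplification A = 1/(1 − 0.476) = 1.908.
ΔT = 1.07 × 1.908 = 2.04 K.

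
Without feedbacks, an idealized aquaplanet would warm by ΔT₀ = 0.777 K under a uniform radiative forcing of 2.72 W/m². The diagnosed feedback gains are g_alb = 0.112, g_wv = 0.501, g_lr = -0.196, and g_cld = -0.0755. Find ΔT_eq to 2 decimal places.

Total gain g = 0.112 + 0.501 − 0.196 − 0.0755 = 0.3415.
Amplification A = 1/(1 − 0.3415) = 1.519.
ΔT = 0.777 × 1.519 = 1.18 K.

1.18 K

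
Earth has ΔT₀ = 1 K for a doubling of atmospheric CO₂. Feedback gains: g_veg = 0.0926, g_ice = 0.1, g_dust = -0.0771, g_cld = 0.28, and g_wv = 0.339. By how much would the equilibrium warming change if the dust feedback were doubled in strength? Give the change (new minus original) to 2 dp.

-0.85 K

Original: g = 0.7345, ΔT = 1/(1−0.7345) = 3.7665 K.
With doubled dust: g' = 0.6574, ΔT' = 1/(1−0.6574) = 2.9189 K.
Change = 2.9189 − 3.7665 = -0.85 K.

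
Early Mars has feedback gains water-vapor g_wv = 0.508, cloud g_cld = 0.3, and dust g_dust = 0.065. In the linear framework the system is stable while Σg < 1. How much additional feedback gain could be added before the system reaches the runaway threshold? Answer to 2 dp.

Current total gain = 0.508 + 0.3 + 0.065 = 0.873.
Margin to runaway = 1 − 0.873 = 0.13.

0.13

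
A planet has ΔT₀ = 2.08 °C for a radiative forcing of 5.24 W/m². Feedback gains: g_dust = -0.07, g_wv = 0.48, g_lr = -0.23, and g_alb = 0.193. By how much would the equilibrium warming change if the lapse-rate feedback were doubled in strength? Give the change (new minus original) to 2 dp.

Original: g = 0.373, ΔT = 2.08/(1−0.373) = 3.3174 °C.
With doubled lapse-rate: g' = 0.143, ΔT' = 2.08/(1−0.143) = 2.4271 °C.
Change = 2.4271 − 3.3174 = -0.89 °C.

-0.89 °C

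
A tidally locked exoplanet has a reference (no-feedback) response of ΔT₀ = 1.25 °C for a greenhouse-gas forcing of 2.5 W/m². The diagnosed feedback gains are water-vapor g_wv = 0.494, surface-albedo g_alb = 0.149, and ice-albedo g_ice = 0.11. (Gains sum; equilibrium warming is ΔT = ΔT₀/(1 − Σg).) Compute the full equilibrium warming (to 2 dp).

Total gain g = 0.494 + 0.149 + 0.11 = 0.753.
Amplification A = 1/(1 − 0.753) = 4.049.
ΔT = 1.25 × 4.049 = 5.06 °C.

5.06 °C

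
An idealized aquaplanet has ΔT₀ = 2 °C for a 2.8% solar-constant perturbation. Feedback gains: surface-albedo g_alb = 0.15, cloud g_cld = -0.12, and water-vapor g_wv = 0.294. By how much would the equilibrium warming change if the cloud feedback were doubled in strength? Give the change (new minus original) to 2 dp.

Original: g = 0.324, ΔT = 2/(1−0.324) = 2.9586 °C.
With doubled cloud: g' = 0.204, ΔT' = 2/(1−0.204) = 2.5126 °C.
Change = 2.5126 − 2.9586 = -0.45 °C.

-0.45 °C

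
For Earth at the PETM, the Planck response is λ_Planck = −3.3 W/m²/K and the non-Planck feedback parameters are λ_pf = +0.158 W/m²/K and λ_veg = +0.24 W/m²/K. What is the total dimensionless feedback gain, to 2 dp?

0.12

Convert to gains: g_pf = 0.158/3.3 = 0.04788; g_veg = 0.24/3.3 = 0.07273.
Total gain g = 0.12061.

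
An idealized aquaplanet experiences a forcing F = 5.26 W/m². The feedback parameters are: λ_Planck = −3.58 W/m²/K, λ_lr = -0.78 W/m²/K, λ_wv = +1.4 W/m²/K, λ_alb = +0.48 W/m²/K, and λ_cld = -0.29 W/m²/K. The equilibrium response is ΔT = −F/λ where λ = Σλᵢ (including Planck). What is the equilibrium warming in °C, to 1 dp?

1.9 °C

Net feedback parameter λ = (−3.58) + (-0.78) + (+1.4) + (+0.48) + (-0.29) = -2.77 W/m²/K.
ΔT = −F/λ = −5.26/(-2.77) = 1.9 °C.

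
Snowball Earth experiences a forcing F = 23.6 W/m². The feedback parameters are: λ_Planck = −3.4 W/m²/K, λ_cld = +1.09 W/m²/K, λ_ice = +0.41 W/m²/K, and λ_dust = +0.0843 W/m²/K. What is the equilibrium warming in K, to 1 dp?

13.0 K

Net feedback parameter λ = (−3.4) + (+1.09) + (+0.41) + (+0.0843) = -1.8157 W/m²/K.
ΔT = −F/λ = −23.6/(-1.8157) = 13.0 K.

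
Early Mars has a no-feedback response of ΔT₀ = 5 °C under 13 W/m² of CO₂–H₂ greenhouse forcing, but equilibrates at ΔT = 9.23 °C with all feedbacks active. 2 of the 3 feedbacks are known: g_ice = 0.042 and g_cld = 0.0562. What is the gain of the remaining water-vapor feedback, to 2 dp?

Amplification A = ΔT/ΔT₀ = 9.23/5 = 1.846.
Total gain g = 1 − 1/A = 1 − 1/1.846 = 0.4583.
Known gains sum to 0.042 + 0.0562 = 0.0982.
g_wv = 0.4583 − 0.0982 = 0.36.

0.36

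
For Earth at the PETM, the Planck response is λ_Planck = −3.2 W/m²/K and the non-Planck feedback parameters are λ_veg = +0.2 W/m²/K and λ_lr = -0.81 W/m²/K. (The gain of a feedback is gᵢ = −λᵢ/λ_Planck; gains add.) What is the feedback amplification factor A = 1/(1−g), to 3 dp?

Convert to gains: g_veg = 0.2/3.2 = 0.0625; g_lr = -0.81/3.2 = -0.2531.
Total gain g = -0.1906.
A = 1/(1 + 0.1906) = 0.840.

0.840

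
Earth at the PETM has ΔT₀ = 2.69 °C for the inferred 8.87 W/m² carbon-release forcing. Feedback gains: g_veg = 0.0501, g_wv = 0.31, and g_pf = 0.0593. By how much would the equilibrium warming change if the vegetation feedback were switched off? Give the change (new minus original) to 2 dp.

-0.37 °C

Original: g = 0.4194, ΔT = 2.69/(1−0.4194) = 4.6331 °C.
Without vegetation: g' = 0.3693, ΔT' = 2.69/(1−0.3693) = 4.2651 °C.
Change = 4.2651 − 4.6331 = -0.37 °C.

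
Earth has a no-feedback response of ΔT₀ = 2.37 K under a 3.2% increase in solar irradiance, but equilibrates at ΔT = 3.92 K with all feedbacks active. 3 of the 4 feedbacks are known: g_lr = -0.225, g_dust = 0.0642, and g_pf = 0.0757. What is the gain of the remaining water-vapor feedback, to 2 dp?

0.48

Amplification A = ΔT/ΔT₀ = 3.92/2.37 = 1.654.
Total gain g = 1 − 1/A = 1 − 1/1.654 = 0.3954.
Known gains sum to -0.225 + 0.0642 + 0.0757 = -0.0851.
g_wv = 0.3954 + 0.0851 = 0.48.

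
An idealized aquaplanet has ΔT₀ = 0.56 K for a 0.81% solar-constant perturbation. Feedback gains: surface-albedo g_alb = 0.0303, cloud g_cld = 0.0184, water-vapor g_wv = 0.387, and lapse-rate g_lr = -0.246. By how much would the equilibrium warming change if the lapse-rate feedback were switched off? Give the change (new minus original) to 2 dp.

0.30 K

Original: g = 0.1897, ΔT = 0.56/(1−0.1897) = 0.6911 K.
Without lapse-rate: g' = 0.4357, ΔT' = 0.56/(1−0.4357) = 0.9924 K.
Change = 0.9924 − 0.6911 = 0.30 K.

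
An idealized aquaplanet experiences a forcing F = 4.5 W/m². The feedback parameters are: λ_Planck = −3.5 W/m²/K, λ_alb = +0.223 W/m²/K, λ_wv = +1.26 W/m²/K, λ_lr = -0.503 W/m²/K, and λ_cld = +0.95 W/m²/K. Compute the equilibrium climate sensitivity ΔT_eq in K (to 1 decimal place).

Net feedback parameter λ = (−3.5) + (+0.223) + (+1.26) + (-0.503) + (+0.95) = -1.57 W/m²/K.
ΔT = −F/λ = −4.5/(-1.57) = 2.9 K.

2.9 K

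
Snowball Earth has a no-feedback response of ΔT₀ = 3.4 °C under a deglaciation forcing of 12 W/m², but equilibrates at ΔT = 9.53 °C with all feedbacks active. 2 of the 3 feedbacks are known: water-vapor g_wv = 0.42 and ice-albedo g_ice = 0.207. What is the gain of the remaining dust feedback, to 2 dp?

Amplification A = ΔT/ΔT₀ = 9.53/3.4 = 2.803.
Total gain g = 1 − 1/A = 1 − 1/2.803 = 0.6432.
Known gains sum to 0.42 + 0.207 = 0.627.
g_dust = 0.6432 − 0.627 = 0.02.

0.02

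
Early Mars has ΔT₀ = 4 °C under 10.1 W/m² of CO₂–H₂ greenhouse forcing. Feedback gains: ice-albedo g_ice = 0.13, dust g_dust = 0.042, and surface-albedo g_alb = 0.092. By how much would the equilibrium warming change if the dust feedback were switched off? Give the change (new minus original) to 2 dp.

-0.29 °C

Original: g = 0.264, ΔT = 4/(1−0.264) = 5.4348 °C.
Without dust: g' = 0.222, ΔT' = 4/(1−0.222) = 5.1414 °C.
Change = 5.1414 − 5.4348 = -0.29 °C.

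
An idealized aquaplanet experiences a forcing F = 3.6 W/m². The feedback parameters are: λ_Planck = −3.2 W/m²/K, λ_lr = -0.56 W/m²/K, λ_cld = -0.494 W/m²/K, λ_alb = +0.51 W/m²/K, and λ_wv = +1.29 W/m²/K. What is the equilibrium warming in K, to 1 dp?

Net feedback parameter λ = (−3.2) + (-0.56) + (-0.494) + (+0.51) + (+1.29) = -2.454 W/m²/K.
ΔT = −F/λ = −3.6/(-2.454) = 1.5 K.

1.5 K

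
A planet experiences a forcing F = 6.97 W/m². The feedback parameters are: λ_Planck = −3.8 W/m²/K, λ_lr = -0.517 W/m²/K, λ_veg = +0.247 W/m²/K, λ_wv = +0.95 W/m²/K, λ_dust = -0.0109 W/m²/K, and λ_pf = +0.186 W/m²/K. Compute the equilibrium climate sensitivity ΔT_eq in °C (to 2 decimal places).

Net feedback parameter λ = (−3.8) + (-0.517) + (+0.247) + (+0.95) + (-0.0109) + (+0.186) = -2.9449 W/m²/K.
ΔT = −F/λ = −6.97/(-2.9449) = 2.37 °C.

2.37 °C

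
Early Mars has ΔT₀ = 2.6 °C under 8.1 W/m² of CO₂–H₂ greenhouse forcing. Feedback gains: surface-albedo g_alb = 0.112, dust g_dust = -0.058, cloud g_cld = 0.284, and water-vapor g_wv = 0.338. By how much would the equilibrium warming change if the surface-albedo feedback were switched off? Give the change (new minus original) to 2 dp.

-2.06 °C

Original: g = 0.676, ΔT = 2.6/(1−0.676) = 8.0247 °C.
Without surface-albedo: g' = 0.564, ΔT' = 2.6/(1−0.564) = 5.9633 °C.
Change = 5.9633 − 8.0247 = -2.06 °C.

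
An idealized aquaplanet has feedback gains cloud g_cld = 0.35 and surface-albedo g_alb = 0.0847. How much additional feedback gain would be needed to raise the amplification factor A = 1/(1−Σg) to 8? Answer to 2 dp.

Current total gain = 0.4347.
Target gain for A = 8: g* = 1 − 1/8 = 0.875.
Additional gain needed = 0.875 − 0.4347 = 0.44.

0.44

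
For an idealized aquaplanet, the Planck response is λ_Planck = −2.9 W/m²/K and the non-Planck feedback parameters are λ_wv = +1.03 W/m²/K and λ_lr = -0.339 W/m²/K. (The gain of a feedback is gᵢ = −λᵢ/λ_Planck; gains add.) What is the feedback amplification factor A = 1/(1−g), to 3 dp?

1.313

Convert to gains: g_wv = 1.03/2.9 = 0.3552; g_lr = -0.339/2.9 = -0.1169.
Total gain g = 0.2383.
A = 1/(1 − 0.2383) = 1.313.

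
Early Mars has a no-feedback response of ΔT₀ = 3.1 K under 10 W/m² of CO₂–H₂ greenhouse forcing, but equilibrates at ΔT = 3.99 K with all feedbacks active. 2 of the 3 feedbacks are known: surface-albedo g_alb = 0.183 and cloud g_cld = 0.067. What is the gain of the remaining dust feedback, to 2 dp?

Amplification A = ΔT/ΔT₀ = 3.99/3.1 = 1.287.
Total gain g = 1 − 1/A = 1 − 1/1.287 = 0.223.
Known gains sum to 0.183 + 0.067 = 0.25.
g_dust = 0.223 − 0.25 = -0.03.

-0.03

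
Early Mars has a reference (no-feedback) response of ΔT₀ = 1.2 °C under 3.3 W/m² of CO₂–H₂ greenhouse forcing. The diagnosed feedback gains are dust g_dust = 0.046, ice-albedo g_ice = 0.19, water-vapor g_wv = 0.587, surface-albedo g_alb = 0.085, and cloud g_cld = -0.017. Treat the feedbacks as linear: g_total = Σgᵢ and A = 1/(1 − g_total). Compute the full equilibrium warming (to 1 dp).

Total gain g = 0.046 + 0.19 + 0.587 + 0.085 − 0.017 = 0.891.
Amplification A = 1/(1 − 0.891) = 9.174.
ΔT = 1.2 × 9.174 = 11.0 °C.

11.0 °C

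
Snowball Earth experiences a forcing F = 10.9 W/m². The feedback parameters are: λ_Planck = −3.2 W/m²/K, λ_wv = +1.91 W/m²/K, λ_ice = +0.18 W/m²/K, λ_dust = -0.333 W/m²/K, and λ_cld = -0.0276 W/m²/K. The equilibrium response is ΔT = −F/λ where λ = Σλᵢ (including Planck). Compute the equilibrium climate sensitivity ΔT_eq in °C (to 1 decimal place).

7.4 °C

Net feedback parameter λ = (−3.2) + (+1.91) + (+0.18) + (-0.333) + (-0.0276) = -1.4706 W/m²/K.
ΔT = −F/λ = −10.9/(-1.4706) = 7.4 °C.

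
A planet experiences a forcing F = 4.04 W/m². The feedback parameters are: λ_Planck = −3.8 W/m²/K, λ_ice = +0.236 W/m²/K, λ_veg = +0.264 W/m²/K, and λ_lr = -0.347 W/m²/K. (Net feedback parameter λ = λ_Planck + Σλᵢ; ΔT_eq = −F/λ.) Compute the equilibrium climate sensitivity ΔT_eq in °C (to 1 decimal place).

Net feedback parameter λ = (−3.8) + (+0.236) + (+0.264) + (-0.347) = -3.647 W/m²/K.
ΔT = −F/λ = −4.04/(-3.647) = 1.1 °C.

1.1 °C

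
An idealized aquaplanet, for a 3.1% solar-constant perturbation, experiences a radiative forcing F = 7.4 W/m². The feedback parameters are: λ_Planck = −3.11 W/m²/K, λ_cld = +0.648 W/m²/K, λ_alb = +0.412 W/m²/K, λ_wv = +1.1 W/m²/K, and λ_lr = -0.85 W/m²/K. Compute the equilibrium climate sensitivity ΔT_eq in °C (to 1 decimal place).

Net feedback parameter λ = (−3.11) + (+0.648) + (+0.412) + (+1.1) + (-0.85) = -1.8 W/m²/K.
ΔT = −F/λ = −7.4/(-1.8) = 4.1 °C.

4.1 °C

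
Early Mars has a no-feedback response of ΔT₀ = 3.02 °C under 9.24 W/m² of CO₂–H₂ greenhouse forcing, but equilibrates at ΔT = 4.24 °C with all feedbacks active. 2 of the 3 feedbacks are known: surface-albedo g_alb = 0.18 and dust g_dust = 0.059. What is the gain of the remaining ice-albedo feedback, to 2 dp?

Amplification A = ΔT/ΔT₀ = 4.24/3.02 = 1.404.
Total gain g = 1 − 1/A = 1 − 1/1.404 = 0.2877.
Known gains sum to 0.18 + 0.059 = 0.239.
g_ice = 0.2877 − 0.239 = 0.05.

0.05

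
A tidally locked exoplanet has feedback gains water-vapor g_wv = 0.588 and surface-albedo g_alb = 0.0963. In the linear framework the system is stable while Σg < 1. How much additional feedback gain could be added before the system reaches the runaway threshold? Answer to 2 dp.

Current total gain = 0.588 + 0.0963 = 0.6843.
Margin to runaway = 1 − 0.6843 = 0.32.

0.32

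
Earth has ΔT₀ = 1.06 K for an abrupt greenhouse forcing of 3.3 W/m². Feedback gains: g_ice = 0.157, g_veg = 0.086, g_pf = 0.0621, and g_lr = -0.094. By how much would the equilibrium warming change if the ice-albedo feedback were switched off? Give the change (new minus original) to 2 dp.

-0.22 K

Original: g = 0.2111, ΔT = 1.06/(1−0.2111) = 1.3436 K.
Without ice-albedo: g' = 0.0541, ΔT' = 1.06/(1−0.0541) = 1.1206 K.
Change = 1.1206 − 1.3436 = -0.22 K.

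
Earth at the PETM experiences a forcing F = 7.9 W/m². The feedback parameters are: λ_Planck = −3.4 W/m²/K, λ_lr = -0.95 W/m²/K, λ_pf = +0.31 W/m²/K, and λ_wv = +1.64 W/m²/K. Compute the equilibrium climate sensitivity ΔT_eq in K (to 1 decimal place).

3.3 K

Net feedback parameter λ = (−3.4) + (-0.95) + (+0.31) + (+1.64) = -2.4 W/m²/K.
ΔT = −F/λ = −7.9/(-2.4) = 3.3 K.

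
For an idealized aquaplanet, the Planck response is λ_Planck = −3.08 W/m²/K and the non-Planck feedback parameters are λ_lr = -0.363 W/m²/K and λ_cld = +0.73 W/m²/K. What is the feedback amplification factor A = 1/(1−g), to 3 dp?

1.135

Convert to gains: g_lr = -0.363/3.08 = -0.1179; g_cld = 0.73/3.08 = 0.237.
Total gain g = 0.1191.
A = 1/(1 − 0.1191) = 1.135.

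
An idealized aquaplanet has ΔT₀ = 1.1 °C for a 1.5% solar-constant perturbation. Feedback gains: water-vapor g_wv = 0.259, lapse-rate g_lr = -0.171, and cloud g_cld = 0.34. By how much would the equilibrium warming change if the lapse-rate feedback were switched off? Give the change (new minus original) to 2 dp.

0.82 °C

Original: g = 0.428, ΔT = 1.1/(1−0.428) = 1.9231 °C.
Without lapse-rate: g' = 0.599, ΔT' = 1.1/(1−0.599) = 2.7431 °C.
Change = 2.7431 − 1.9231 = 0.82 °C.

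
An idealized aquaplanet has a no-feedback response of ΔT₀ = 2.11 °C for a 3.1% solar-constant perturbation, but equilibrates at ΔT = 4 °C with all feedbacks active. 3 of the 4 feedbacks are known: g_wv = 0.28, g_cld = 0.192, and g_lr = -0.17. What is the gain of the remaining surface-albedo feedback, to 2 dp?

0.17

Amplification A = ΔT/ΔT₀ = 4/2.11 = 1.896.
Total gain g = 1 − 1/A = 1 − 1/1.896 = 0.4726.
Known gains sum to 0.28 + 0.192 − 0.17 = 0.302.
g_alb = 0.4726 − 0.302 = 0.17.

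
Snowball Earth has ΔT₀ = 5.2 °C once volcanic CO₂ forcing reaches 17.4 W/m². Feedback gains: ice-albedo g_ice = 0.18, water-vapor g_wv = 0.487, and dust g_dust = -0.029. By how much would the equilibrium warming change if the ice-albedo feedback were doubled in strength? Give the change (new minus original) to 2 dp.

Original: g = 0.638, ΔT = 5.2/(1−0.638) = 14.3646 °C.
With doubled ice-albedo: g' = 0.818, ΔT' = 5.2/(1−0.818) = 28.5714 °C.
Change = 28.5714 − 14.3646 = 14.21 °C.

14.21 °C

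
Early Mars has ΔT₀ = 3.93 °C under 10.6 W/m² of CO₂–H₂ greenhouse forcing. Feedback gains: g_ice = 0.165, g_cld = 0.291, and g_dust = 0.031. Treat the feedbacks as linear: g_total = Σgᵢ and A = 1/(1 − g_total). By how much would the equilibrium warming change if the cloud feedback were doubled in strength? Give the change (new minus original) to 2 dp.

10.04 °C

Original: g = 0.487, ΔT = 3.93/(1−0.487) = 7.6608 °C.
With doubled cloud: g' = 0.778, ΔT' = 3.93/(1−0.778) = 17.7027 °C.
Change = 17.7027 − 7.6608 = 10.04 °C.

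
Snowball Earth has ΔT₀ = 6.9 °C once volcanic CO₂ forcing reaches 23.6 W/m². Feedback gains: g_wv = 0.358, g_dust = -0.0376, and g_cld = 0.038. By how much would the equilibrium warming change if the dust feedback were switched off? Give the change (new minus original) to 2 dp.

0.67 °C

Original: g = 0.3584, ΔT = 6.9/(1−0.3584) = 10.7544 °C.
Without dust: g' = 0.396, ΔT' = 6.9/(1−0.396) = 11.4238 °C.
Change = 11.4238 − 10.7544 = 0.67 °C.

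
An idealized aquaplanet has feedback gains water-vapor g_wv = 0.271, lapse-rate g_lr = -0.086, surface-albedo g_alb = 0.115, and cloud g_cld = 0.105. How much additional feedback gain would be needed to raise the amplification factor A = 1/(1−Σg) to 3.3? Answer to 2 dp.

0.29

Current total gain = 0.405.
Target gain for A = 3.3: g* = 1 − 1/3.3 = 0.697.
Additional gain needed = 0.697 − 0.405 = 0.29.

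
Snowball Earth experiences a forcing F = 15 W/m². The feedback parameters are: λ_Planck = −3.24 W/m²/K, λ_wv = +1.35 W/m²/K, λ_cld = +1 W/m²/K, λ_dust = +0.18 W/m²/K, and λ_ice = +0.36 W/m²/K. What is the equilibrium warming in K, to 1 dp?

42.9 K

Net feedback parameter λ = (−3.24) + (+1.35) + (+1) + (+0.18) + (+0.36) = -0.35 W/m²/K.
ΔT = −F/λ = −15/(-0.35) = 42.9 K.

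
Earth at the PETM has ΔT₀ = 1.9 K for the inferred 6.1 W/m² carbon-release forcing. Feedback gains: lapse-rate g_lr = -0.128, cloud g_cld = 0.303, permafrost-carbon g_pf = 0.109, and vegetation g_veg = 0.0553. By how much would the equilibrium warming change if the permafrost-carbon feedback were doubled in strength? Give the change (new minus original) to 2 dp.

0.57 K

Original: g = 0.3393, ΔT = 1.9/(1−0.3393) = 2.8757 K.
With doubled permafrost-carbon: g' = 0.4483, ΔT' = 1.9/(1−0.4483) = 3.4439 K.
Change = 3.4439 − 2.8757 = 0.57 K.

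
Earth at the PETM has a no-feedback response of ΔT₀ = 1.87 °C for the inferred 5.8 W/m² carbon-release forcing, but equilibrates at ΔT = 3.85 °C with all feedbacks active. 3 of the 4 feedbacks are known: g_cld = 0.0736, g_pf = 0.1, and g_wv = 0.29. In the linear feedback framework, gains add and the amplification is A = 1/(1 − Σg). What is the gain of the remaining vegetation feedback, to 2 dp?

0.05

Amplification A = ΔT/ΔT₀ = 3.85/1.87 = 2.059.
Total gain g = 1 − 1/A = 1 − 1/2.059 = 0.5143.
Known gains sum to 0.0736 + 0.1 + 0.29 = 0.4636.
g_veg = 0.5143 − 0.4636 = 0.05.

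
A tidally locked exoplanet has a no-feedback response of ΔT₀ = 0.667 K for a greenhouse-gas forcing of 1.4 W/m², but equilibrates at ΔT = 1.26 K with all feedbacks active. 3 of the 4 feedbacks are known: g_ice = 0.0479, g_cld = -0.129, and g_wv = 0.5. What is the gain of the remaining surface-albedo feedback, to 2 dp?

Amplification A = ΔT/ΔT₀ = 1.26/0.667 = 1.889.
Total gain g = 1 − 1/A = 1 − 1/1.889 = 0.4706.
Known gains sum to 0.0479 − 0.129 + 0.5 = 0.4189.
g_alb = 0.4706 − 0.4189 = 0.05.

0.05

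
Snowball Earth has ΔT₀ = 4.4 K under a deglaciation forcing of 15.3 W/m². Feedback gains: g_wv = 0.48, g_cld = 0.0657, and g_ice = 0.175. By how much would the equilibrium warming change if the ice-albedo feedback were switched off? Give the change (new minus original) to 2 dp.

Original: g = 0.7207, ΔT = 4.4/(1−0.7207) = 15.7537 K.
Without ice-albedo: g' = 0.5457, ΔT' = 4.4/(1−0.5457) = 9.6852 K.
Change = 9.6852 − 15.7537 = -6.07 K.

-6.07 K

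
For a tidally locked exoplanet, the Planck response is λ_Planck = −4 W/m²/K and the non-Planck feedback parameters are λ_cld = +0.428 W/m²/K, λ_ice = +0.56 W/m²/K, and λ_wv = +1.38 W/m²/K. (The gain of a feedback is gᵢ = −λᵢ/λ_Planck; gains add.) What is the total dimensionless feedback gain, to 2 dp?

Convert to gains: g_cld = 0.428/4 = 0.107; g_ice = 0.56/4 = 0.14; g_wv = 1.38/4 = 0.345.
Total gain g = 0.592.

0.59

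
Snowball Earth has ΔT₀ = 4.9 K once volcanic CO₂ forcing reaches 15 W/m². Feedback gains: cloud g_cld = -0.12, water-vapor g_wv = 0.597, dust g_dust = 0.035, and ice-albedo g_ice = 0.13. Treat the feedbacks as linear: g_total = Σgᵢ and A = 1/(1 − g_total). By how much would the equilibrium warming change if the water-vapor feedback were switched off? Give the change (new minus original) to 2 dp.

Original: g = 0.642, ΔT = 4.9/(1−0.642) = 13.6872 K.
Without water-vapor: g' = 0.045, ΔT' = 4.9/(1−0.045) = 5.1309 K.
Change = 5.1309 − 13.6872 = -8.56 K.

-8.56 K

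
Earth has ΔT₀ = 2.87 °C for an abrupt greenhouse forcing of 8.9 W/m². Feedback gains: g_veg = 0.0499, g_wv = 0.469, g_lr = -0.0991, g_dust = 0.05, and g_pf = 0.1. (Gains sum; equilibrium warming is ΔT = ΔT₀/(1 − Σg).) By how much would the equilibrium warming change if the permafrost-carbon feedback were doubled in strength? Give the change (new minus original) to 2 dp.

Original: g = 0.5698, ΔT = 2.87/(1−0.5698) = 6.6713 °C.
With doubled permafrost-carbon: g' = 0.6698, ΔT' = 2.87/(1−0.6698) = 8.6917 °C.
Change = 8.6917 − 6.6713 = 2.02 °C.

2.02 °C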